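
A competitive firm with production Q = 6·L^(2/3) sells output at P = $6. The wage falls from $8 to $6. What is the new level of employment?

From P·MP_L = w with MP_L = 4·L^(-1/3), the labor demand is L(w) = (24/w)^(3).
At w = 8: L = 27. At w = 6: L = 64.

L* = 64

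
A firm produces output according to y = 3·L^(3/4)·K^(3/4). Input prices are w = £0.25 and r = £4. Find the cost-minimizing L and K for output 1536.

Cost minimization requires the marginal rate of technical substitution to equal the input-price ratio: MP_L/MP_K = w/r.
Here MP_L/MP_K = (3/4)·(K/L)/(3/4) = (K/L). Setting this equal to 0.25/4 = 0.0625 gives K = 0.0625L.
Substituting into y = 1536: 3·L^(3/4)·(0.0625L)^(3/4) = 1536.
Solving, L = 256 and K = 16.

L* = 256, K* = 16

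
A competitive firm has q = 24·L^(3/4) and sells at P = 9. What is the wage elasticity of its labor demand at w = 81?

ε = -4

MP_L = (3/4)·24·L^(-1/4), so P·MP_L = w gives 162·L^(-1/4) = w.
Solving, L(w) = (162/w)^(4). This is a constant-elasticity form: L ∝ w^(−4), so ε = −4.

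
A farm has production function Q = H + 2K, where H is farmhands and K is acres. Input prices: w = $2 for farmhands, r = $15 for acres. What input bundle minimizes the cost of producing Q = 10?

The inputs are perfect substitutes, so the firm uses whichever has the lower cost per unit of output.
Cost per unit of output via H is 2; via K it is 7.5. H is cheaper.
Producing Q = 10 with H alone: H = 10, K = 0.

H* = 10, K* = 0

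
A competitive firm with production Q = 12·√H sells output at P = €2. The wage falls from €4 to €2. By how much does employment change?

ΔH = 27

From P·MP_H = w with MP_H = 6·H^(-1/2), the labor demand is H(w) = (12/w)^(2).
At w = 4: H = 9. At w = 2: H = 36.
ΔH = 36 − 9 = 27.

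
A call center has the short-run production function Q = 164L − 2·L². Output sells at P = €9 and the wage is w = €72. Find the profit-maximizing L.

L* = 39

The marginal product of L is MP_L = 164 − 4L.
A price-taking firm hires until the value of the marginal product equals the wage: P·MP_L = w, so 9·(164 − 4L) = 72.
Then 164 − 4L = 8, giving L = 39.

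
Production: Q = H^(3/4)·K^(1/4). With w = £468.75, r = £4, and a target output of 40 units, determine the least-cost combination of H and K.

Cost minimization requires the marginal rate of technical substitution to equal the input-price ratio: MP_H/MP_K = w/r.
Here MP_H/MP_K = (3/4)·(K/H)/(1/4) = 3·(K/H). Setting this equal to 468.75/4 = 117.1875 gives K = 39.0625H.
Substituting into Q = 40: H^(3/4)·(39.0625H)^(1/4) = 40.
Solving, H = 16 and K = 625.

H* = 16, K* = 625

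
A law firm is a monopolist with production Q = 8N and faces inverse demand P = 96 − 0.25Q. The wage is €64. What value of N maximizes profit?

Marginal revenue from the inverse demand is MR = 96 − 0.5Q.
The marginal product is MP_N = 8.
A monopolist hires until marginal revenue product equals the wage: MR·MP_N = w.
(96 − 4N)·8 = 64, so N = 22.

N* = 22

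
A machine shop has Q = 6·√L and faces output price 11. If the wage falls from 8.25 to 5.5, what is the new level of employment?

From P·MP_L = w with MP_L = 3·L^(-1/2), the labor demand is L(w) = (33/w)^(2).
At w = 8.25: L = 16. At w = 5.5: L = 36.

L* = 36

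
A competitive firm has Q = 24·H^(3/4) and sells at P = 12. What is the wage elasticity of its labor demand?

MP_H = (3/4)·24·H^(-1/4), so P·MP_H = w gives 216·H^(-1/4) = w.
Solving, H(w) = (216/w)^(4). This is a constant-elasticity form: H ∝ w^(−4), so ε = −4.

ε = -4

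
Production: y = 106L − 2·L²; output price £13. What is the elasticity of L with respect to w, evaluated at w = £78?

From P·MP_L = w with MP_L = 106 − 4L, labor demand is L(w) = (106 − w/13)/4.
dL/dw = −1/(52) = -1/52.
At w = 78, L = 25, so ε = (dL/dw)·(w/L) = (-1/52)·(78/25) = -0.06.

ε = -0.06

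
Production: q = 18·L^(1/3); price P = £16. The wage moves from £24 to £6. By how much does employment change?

From P·MP_L = w with MP_L = 6·L^(-2/3), the labor demand is L(w) = (96/w)^(3/2).
At w = 24: L = 8. At w = 6: L = 64.
ΔL = 64 − 8 = 56.

ΔL = 56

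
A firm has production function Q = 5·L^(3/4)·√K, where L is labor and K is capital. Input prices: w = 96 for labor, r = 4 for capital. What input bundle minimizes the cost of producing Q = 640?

L* = 16, K* = 256

Cost minimization requires the marginal rate of technical substitution to equal the input-price ratio: MP_L/MP_K = w/r.
Here MP_L/MP_K = (3/4)·(K/L)/(1/2) = 1.5·(K/L). Setting this equal to 96/4 = 24 gives K = 16L.
Substituting into Q = 640: 5·L^(3/4)·(16L)^(1/2) = 640.
Solving, L = 16 and K = 256.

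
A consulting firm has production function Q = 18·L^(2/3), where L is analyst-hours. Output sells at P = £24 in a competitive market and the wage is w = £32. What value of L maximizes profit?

L* = 729

MP_L = (2/3)·18·L^(-1/3) = 12·L^(-1/3).
Profit maximization for a price taker requires P·MP_L = w: 24·12·L^(-1/3) = 32.
So L^(-1/3) = 1/9, which gives L = 729.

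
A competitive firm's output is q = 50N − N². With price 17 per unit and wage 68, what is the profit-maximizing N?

N* = 23

The marginal product of N is MP_N = 50 − 2N.
A price-taking firm hires until the value of the marginal product equals the wage: P·MP_N = w, so 17·(50 − 2N) = 68.
Then 50 − 2N = 4, giving N = 23.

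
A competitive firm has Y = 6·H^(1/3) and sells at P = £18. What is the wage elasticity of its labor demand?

MP_H = (1/3)·6·H^(-2/3), so P·MP_H = w gives 36·H^(-2/3) = w.
Solving, H(w) = (36/w)^(3/2). This is a constant-elasticity form: H ∝ w^(−3/2), so ε = −3/2.

ε = -1.5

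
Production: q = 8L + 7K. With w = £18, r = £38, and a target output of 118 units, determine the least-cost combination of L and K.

L* = 14.75, K* = 0

The inputs are perfect substitutes, so the firm uses whichever has the lower cost per unit of output.
Cost per unit of output via L is w/8 = 2.25; via K it is r/7 = 38/7. L is cheaper.
Producing q = 118 with L alone: L = 14.75, K = 0.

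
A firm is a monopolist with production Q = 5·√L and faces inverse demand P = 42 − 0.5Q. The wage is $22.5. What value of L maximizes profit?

Marginal revenue from the inverse demand is MR = 42 − Q.
The marginal product is MP_L = 2.5·L^(-1/2).
A monopolist hires until marginal revenue product equals the wage: MR·MP_L = w.
At L, Q = 5·√L. Substituting and solving: (42 − 5·√L)·2.5·L^(-1/2) = 22.5 gives L = 9.

L* = 9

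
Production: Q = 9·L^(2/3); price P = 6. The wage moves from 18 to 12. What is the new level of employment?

L* = 27

From P·MP_L = w with MP_L = 6·L^(-1/3), the labor demand is L(w) = (36/w)^(3).
At w = 18: L = 8. At w = 12: L = 27.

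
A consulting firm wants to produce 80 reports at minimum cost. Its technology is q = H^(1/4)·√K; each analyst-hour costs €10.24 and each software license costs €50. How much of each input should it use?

Cost minimization requires the marginal rate of technical substitution to equal the input-price ratio: MP_H/MP_K = w/r.
Here MP_H/MP_K = (1/4)·(K/H)/(1/2) = 0.5·(K/H). Setting this equal to 10.24/50 = 0.2048 gives K = 0.4096H.
Substituting into q = 80: H^(1/4)·(0.4096H)^(1/2) = 80.
Solving, H = 625 and K = 256.

H* = 625, K* = 256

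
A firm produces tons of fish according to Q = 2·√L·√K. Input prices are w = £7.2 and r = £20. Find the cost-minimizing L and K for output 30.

Cost minimization requires the marginal rate of technical substitution to equal the input-price ratio: MP_L/MP_K = w/r.
Here MP_L/MP_K = (1/2)·(K/L)/(1/2) = (K/L). Setting this equal to 7.2/20 = 0.36 gives K = 0.36L.
Substituting into Q = 30: 2·L^(1/2)·(0.36L)^(1/2) = 30.
Solving, L = 25 and K = 9.

L* = 25, K* = 9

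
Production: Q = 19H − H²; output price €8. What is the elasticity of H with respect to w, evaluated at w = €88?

ε = -1.375

From P·MP_H = w with MP_H = 19 − 2H, labor demand is H(w) = (19 − w/8)/2.
dH/dw = −1/(16) = -0.0625.
At w = 88, H = 4, so ε = (dH/dw)·(w/H) = (-0.0625)·(88/4) = -1.375.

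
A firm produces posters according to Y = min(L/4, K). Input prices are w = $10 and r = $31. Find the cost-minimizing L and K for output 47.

L* = 188, K* = 47

With a fixed-proportions technology, the cost-minimizing bundle uses no slack in either input: L/4 = K = Y.
So L = 4·47 = 188 and K = 47.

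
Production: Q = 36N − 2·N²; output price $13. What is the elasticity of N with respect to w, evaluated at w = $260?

ε = -1.25

From P·MP_N = w with MP_N = 36 − 4N, labor demand is N(w) = (36 − w/13)/4.
dN/dw = −1/(52) = -1/52.
At w = 260, N = 4, so ε = (dN/dw)·(w/N) = (-1/52)·(260/4) = -1.25.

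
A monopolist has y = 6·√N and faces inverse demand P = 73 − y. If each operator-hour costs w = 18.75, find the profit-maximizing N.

N* = 16

Marginal revenue from the inverse demand is MR = 73 − 2y.
The marginal product is MP_N = 3·N^(-1/2).
A monopolist hires until marginal revenue product equals the wage: MR·MP_N = w.
At N, y = 6·√N. Substituting and solving: (73 − 12·√N)·3·N^(-1/2) = 18.75 gives N = 16.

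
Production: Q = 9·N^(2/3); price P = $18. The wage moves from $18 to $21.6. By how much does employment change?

ΔN = -91

From P·MP_N = w with MP_N = 6·N^(-1/3), the labor demand is N(w) = (108/w)^(3).
At w = 18: N = 216. At w = 21.6: N = 125.
ΔN = 125 − 216 = -91.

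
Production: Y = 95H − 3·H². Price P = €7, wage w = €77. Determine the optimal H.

The marginal product of H is MP_H = 95 − 6H.
A price-taking firm hires until the value of the marginal product equals the wage: P·MP_H = w, so 7·(95 − 6H) = 77.
Then 95 − 6H = 11, giving H = 14.

H* = 14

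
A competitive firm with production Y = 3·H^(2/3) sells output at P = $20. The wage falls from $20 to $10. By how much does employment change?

From P·MP_H = w with MP_H = 2·H^(-1/3), the labor demand is H(w) = (40/w)^(3).
At w = 20: H = 8. At w = 10: H = 64.
ΔH = 64 − 8 = 56.

ΔH = 56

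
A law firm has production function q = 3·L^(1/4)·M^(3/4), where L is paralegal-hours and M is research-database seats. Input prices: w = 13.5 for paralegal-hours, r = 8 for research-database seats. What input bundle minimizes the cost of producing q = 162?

L* = 16, M* = 81

Cost minimization requires the marginal rate of technical substitution to equal the input-price ratio: MP_L/MP_M = w/r.
Here MP_L/MP_M = (1/4)·(M/L)/(3/4) = (1/3)·(M/L). Setting this equal to 13.5/8 = 1.6875 gives M = 5.0625L.
Substituting into q = 162: 3·L^(1/4)·(5.0625L)^(3/4) = 162.
Solving, L = 16 and M = 81.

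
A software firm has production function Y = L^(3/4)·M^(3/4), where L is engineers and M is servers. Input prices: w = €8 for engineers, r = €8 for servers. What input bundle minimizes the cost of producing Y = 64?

Cost minimization requires the marginal rate of technical substitution to equal the input-price ratio: MP_L/MP_M = w/r.
Here MP_L/MP_M = (3/4)·(M/L)/(3/4) = (M/L). Setting this equal to 8/8 = 1 gives M = L.
Substituting into Y = 64: L^(3/4)·(L)^(3/4) = 64.
Solving, L = 16 and M = 16.

L* = 16, M* = 16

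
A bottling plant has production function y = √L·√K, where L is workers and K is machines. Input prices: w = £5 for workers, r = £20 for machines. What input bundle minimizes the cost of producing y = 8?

L* = 16, K* = 4

Cost minimization requires the marginal rate of technical substitution to equal the input-price ratio: MP_L/MP_K = w/r.
Here MP_L/MP_K = (1/2)·(K/L)/(1/2) = (K/L). Setting this equal to 5/20 = 0.25 gives K = 0.25L.
Substituting into y = 8: L^(1/2)·(0.25L)^(1/2) = 8.
Solving, L = 16 and K = 4.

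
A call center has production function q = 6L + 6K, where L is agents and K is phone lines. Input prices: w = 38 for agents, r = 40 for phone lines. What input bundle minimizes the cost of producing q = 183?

The inputs are perfect substitutes, so the firm uses whichever has the lower cost per unit of output.
Cost per unit of output via L is w/6 = 19/3; via K it is r/6 = 20/3. L is cheaper.
Producing q = 183 with L alone: L = 30.5, K = 0.

L* = 30.5, K* = 0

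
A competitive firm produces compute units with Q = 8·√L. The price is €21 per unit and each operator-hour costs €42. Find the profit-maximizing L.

MP_L = (1/2)·8·L^(-1/2) = 4·L^(-1/2).
Profit maximization for a price taker requires P·MP_L = w: 21·4·L^(-1/2) = 42.
So L^(-1/2) = 0.5, which gives L = 4.

L* = 4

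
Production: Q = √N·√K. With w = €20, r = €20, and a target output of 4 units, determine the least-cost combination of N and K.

N* = 4, K* = 4

Cost minimization requires the marginal rate of technical substitution to equal the input-price ratio: MP_N/MP_K = w/r.
Here MP_N/MP_K = (1/2)·(K/N)/(1/2) = (K/N). Setting this equal to 20/20 = 1 gives K = N.
Substituting into Q = 4: N^(1/2)·(N)^(1/2) = 4.
Solving, N = 4 and K = 4.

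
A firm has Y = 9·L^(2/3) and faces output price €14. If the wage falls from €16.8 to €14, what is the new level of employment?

L* = 216

From P·MP_L = w with MP_L = 6·L^(-1/3), the labor demand is L(w) = (84/w)^(3).
At w = 16.8: L = 125. At w = 14: L = 216.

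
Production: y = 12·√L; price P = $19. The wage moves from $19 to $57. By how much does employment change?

From P·MP_L = w with MP_L = 6·L^(-1/2), the labor demand is L(w) = (114/w)^(2).
At w = 19: L = 36. At w = 57: L = 4.
ΔL = 4 − 36 = -32.

ΔL = -32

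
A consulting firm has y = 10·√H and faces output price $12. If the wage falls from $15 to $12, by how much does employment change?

ΔH = 9

From P·MP_H = w with MP_H = 5·H^(-1/2), the labor demand is H(w) = (60/w)^(2).
At w = 15: H = 16. At w = 12: H = 25.
ΔH = 25 − 16 = 9.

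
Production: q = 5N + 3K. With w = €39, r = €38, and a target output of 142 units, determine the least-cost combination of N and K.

The inputs are perfect substitutes, so the firm uses whichever has the lower cost per unit of output.
Cost per unit of output via N is w/5 = 7.8; via K it is r/3 = 38/3. N is cheaper.
Producing q = 142 with N alone: N = 28.4, K = 0.

N* = 28.4, K* = 0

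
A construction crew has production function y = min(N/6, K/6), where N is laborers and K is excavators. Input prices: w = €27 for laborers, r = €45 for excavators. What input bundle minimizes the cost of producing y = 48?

N* = 288, K* = 288

With a fixed-proportions technology, the cost-minimizing bundle uses no slack in either input: N/6 = K/6 = y.
So N = 6·48 = 288 and K = 6·48 = 288.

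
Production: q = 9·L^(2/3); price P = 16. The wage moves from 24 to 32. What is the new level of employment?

L* = 27

From P·MP_L = w with MP_L = 6·L^(-1/3), the labor demand is L(w) = (96/w)^(3).
At w = 24: L = 64. At w = 32: L = 27.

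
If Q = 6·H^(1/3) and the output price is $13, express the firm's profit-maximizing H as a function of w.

MP_H = (1/3)·6·H^(-2/3) = 2·H^(-2/3).
Setting P·MP_H = w: 26·H^(-2/3) = w.
Solving for H: H^(-2/3) = w/26, so H = (26/w)^(3/2).

H(w) = (26/w)^(3/2)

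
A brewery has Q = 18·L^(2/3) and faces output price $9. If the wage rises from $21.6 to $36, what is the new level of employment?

From P·MP_L = w with MP_L = 12·L^(-1/3), the labor demand is L(w) = (108/w)^(3).
At w = 21.6: L = 125. At w = 36: L = 27.

L* = 27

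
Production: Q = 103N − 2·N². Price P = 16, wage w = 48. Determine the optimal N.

The marginal product of N is MP_N = 103 − 4N.
A price-taking firm hires until the value of the marginal product equals the wage: P·MP_N = w, so 16·(103 − 4N) = 48.
Then 103 − 4N = 3, giving N = 25.

N* = 25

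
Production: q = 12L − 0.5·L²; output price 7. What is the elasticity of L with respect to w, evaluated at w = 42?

ε = -1

From P·MP_L = w with MP_L = 12 − L, labor demand is L(w) = 12 − w/7.
dL/dw = −1/(7) = -1/7.
At w = 42, L = 6, so ε = (dL/dw)·(w/L) = (-1/7)·(42/6) = -1.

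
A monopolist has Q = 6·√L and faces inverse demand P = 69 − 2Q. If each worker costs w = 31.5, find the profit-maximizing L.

L* = 4

Marginal revenue from the inverse demand is MR = 69 − 4Q.
The marginal product is MP_L = 3·L^(-1/2).
A monopolist hires until marginal revenue product equals the wage: MR·MP_L = w.
At L, Q = 6·√L. Substituting and solving: (69 − 24·√L)·3·L^(-1/2) = 31.5 gives L = 4.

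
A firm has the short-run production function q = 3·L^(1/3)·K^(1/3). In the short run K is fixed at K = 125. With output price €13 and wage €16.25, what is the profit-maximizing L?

L* = 8

With K = 125, MP_L = (1/3)·3·L^(-2/3)·125^(1/3) = 5·L^(-2/3).
Profit maximization for a price taker requires P·MP_L = w: 13·5·L^(-2/3) = 16.25.
So L^(-2/3) = 0.25, which gives L = 8.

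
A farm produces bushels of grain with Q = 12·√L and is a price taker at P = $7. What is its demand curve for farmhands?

L(w) = 1764/w²

MP_L = (1/2)·12·L^(-1/2) = 6·L^(-1/2).
Setting P·MP_L = w: 42·L^(-1/2) = w.
Solving for L: L^(-1/2) = w/42, so L = (42/w)^(2).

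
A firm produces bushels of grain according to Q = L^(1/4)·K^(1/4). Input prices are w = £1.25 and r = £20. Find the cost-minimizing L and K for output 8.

Cost minimization requires the marginal rate of technical substitution to equal the input-price ratio: MP_L/MP_K = w/r.
Here MP_L/MP_K = (1/4)·(K/L)/(1/4) = (K/L). Setting this equal to 1.25/20 = 0.0625 gives K = 0.0625L.
Substituting into Q = 8: L^(1/4)·(0.0625L)^(1/4) = 8.
Solving, L = 256 and K = 16.

L* = 256, K* = 16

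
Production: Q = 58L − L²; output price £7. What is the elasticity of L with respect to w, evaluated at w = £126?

From P·MP_L = w with MP_L = 58 − 2L, labor demand is L(w) = (58 − w/7)/2.
dL/dw = −1/(14) = -1/14.
At w = 126, L = 20, so ε = (dL/dw)·(w/L) = (-1/14)·(126/20) = -0.45.

ε = -0.45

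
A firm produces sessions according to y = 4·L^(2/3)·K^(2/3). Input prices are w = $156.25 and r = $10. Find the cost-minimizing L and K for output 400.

L* = 8, K* = 125

Cost minimization requires the marginal rate of technical substitution to equal the input-price ratio: MP_L/MP_K = w/r.
Here MP_L/MP_K = (2/3)·(K/L)/(2/3) = (K/L). Setting this equal to 156.25/10 = 15.625 gives K = 15.625L.
Substituting into y = 400: 4·L^(2/3)·(15.625L)^(2/3) = 400.
Solving, L = 8 and K = 125.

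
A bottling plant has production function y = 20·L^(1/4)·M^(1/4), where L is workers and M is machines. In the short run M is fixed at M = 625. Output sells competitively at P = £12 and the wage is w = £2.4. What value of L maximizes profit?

L* = 625

With M = 625, MP_L = (1/4)·20·L^(-3/4)·625^(1/4) = 25·L^(-3/4).
Profit maximization for a price taker requires P·MP_L = w: 12·25·L^(-3/4) = 2.4.
So L^(-3/4) = 0.008, which gives L = 625.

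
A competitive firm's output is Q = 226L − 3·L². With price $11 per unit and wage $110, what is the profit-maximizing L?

The marginal product of L is MP_L = 226 − 6L.
A price-taking firm hires until the value of the marginal product equals the wage: P·MP_L = w, so 11·(226 − 6L) = 110.
Then 226 − 6L = 10, giving L = 36.

L* = 36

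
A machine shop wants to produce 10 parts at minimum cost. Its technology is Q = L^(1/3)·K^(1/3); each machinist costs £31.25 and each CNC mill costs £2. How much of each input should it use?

L* = 8, K* = 125

Cost minimization requires the marginal rate of technical substitution to equal the input-price ratio: MP_L/MP_K = w/r.
Here MP_L/MP_K = (1/3)·(K/L)/(1/3) = (K/L). Setting this equal to 31.25/2 = 15.625 gives K = 15.625L.
Substituting into Q = 10: L^(1/3)·(15.625L)^(1/3) = 10.
Solving, L = 8 and K = 125.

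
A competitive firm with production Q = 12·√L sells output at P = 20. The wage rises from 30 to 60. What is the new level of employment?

From P·MP_L = w with MP_L = 6·L^(-1/2), the labor demand is L(w) = (120/w)^(2).
At w = 30: L = 16. At w = 60: L = 4.

L* = 4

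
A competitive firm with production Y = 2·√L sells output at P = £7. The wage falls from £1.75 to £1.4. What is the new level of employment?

From P·MP_L = w with MP_L = L^(-1/2), the labor demand is L(w) = (7/w)^(2).
At w = 1.75: L = 16. At w = 1.4: L = 25.

L* = 25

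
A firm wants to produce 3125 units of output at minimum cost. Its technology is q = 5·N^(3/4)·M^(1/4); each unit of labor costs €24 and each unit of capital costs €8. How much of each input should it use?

N* = 625, M* = 625

Cost minimization requires the marginal rate of technical substitution to equal the input-price ratio: MP_N/MP_M = w/r.
Here MP_N/MP_M = (3/4)·(M/N)/(1/4) = 3·(M/N). Setting this equal to 24/8 = 3 gives M = N.
Substituting into q = 3125: 5·N^(3/4)·(N)^(1/4) = 3125.
Solving, N = 625 and M = 625.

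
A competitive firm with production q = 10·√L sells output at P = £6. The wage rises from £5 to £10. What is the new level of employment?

L* = 9

From P·MP_L = w with MP_L = 5·L^(-1/2), the labor demand is L(w) = (30/w)^(2).
At w = 5: L = 36. At w = 10: L = 9.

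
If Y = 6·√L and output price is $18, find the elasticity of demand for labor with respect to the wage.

ε = -2

MP_L = (1/2)·6·L^(-1/2), so P·MP_L = w gives 54·L^(-1/2) = w.
Solving, L(w) = (54/w)^(2). This is a constant-elasticity form: L ∝ w^(−2), so ε = −2.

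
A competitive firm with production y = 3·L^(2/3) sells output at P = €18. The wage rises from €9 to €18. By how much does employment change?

From P·MP_L = w with MP_L = 2·L^(-1/3), the labor demand is L(w) = (36/w)^(3).
At w = 9: L = 64. At w = 18: L = 8.
ΔL = 8 − 64 = -56.

ΔL = -56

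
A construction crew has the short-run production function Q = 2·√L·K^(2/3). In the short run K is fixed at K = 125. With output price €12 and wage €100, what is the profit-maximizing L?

With K = 125, MP_L = (1/2)·2·L^(-1/2)·125^(2/3) = 25·L^(-1/2).
Profit maximization for a price taker requires P·MP_L = w: 12·25·L^(-1/2) = 100.
So L^(-1/2) = 1/3, which gives L = 9.

L* = 9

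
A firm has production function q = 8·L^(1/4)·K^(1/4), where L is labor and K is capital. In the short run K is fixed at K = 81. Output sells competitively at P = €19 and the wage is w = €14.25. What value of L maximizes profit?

With K = 81, MP_L = (1/4)·8·L^(-3/4)·81^(1/4) = 6·L^(-3/4).
Profit maximization for a price taker requires P·MP_L = w: 19·6·L^(-3/4) = 14.25.
So L^(-3/4) = 0.125, which gives L = 16.

L* = 16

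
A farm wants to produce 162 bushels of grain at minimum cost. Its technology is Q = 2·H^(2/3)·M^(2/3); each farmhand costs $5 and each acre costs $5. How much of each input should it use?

Cost minimization requires the marginal rate of technical substitution to equal the input-price ratio: MP_H/MP_M = w/r.
Here MP_H/MP_M = (2/3)·(M/H)/(2/3) = (M/H). Setting this equal to 5/5 = 1 gives M = H.
Substituting into Q = 162: 2·H^(2/3)·(H)^(2/3) = 162.
Solving, H = 27 and M = 27.

H* = 27, M* = 27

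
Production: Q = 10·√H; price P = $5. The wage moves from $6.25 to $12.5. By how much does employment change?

From P·MP_H = w with MP_H = 5·H^(-1/2), the labor demand is H(w) = (25/w)^(2).
At w = 6.25: H = 16. At w = 12.5: H = 4.
ΔH = 4 − 16 = -12.

ΔH = -12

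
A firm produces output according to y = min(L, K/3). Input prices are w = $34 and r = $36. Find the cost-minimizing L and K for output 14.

L* = 14, K* = 42

With a fixed-proportions technology, the cost-minimizing bundle uses no slack in either input: L = K/3 = y.
So L = 14 and K = 3·14 = 42.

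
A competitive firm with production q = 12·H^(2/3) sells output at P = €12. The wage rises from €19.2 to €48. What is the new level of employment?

H* = 8

From P·MP_H = w with MP_H = 8·H^(-1/3), the labor demand is H(w) = (96/w)^(3).
At w = 19.2: H = 125. At w = 48: H = 8.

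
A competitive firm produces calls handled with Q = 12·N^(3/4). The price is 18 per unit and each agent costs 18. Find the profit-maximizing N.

N* = 6561

MP_N = (3/4)·12·N^(-1/4) = 9·N^(-1/4).
Profit maximization for a price taker requires P·MP_N = w: 18·9·N^(-1/4) = 18.
So N^(-1/4) = 1/9, which gives N = 6561.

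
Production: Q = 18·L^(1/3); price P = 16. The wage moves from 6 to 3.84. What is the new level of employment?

From P·MP_L = w with MP_L = 6·L^(-2/3), the labor demand is L(w) = (96/w)^(3/2).
At w = 6: L = 64. At w = 3.84: L = 125.

L* = 125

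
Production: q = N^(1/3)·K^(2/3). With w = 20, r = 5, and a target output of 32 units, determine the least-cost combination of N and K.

Cost minimization requires the marginal rate of technical substitution to equal the input-price ratio: MP_N/MP_K = w/r.
Here MP_N/MP_K = (1/3)·(K/N)/(2/3) = 0.5·(K/N). Setting this equal to 20/5 = 4 gives K = 8N.
Substituting into q = 32: N^(1/3)·(8N)^(2/3) = 32.
Solving, N = 8 and K = 64.

N* = 8, K* = 64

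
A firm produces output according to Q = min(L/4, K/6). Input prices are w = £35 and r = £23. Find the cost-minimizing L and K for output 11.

L* = 44, K* = 66

With a fixed-proportions technology, the cost-minimizing bundle uses no slack in either input: L/4 = K/6 = Q.
So L = 4·11 = 44 and K = 6·11 = 66.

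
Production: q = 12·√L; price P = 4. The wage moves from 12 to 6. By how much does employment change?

From P·MP_L = w with MP_L = 6·L^(-1/2), the labor demand is L(w) = (24/w)^(2).
At w = 12: L = 4. At w = 6: L = 16.
ΔL = 16 − 4 = 12.

ΔL = 12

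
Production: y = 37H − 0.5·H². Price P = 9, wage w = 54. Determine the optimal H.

The marginal product of H is MP_H = 37 − H.
A price-taking firm hires until the value of the marginal product equals the wage: P·MP_H = w, so 9·(37 − H) = 54.
Then 37 − H = 6, giving H = 31.

H* = 31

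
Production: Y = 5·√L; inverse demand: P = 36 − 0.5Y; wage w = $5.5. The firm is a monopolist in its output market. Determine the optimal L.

Marginal revenue from the inverse demand is MR = 36 − Y.
The marginal product is MP_L = 2.5·L^(-1/2).
A monopolist hires until marginal revenue product equals the wage: MR·MP_L = w.
At L, Y = 5·√L. Substituting and solving: (36 − 5·√L)·2.5·L^(-1/2) = 5.5 gives L = 25.

L* = 25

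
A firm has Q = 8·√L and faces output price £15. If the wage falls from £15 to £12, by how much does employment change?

ΔL = 9

From P·MP_L = w with MP_L = 4·L^(-1/2), the labor demand is L(w) = (60/w)^(2).
At w = 15: L = 16. At w = 12: L = 25.
ΔL = 25 − 16 = 9.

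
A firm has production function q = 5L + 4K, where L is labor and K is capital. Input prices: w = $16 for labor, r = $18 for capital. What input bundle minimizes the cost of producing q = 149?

L* = 29.8, K* = 0

The inputs are perfect substitutes, so the firm uses whichever has the lower cost per unit of output.
Cost per unit of output via L is w/5 = 3.2; via K it is r/4 = 4.5. L is cheaper.
Producing q = 149 with L alone: L = 29.8, K = 0.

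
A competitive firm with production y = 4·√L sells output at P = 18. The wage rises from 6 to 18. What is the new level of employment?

L* = 4

From P·MP_L = w with MP_L = 2·L^(-1/2), the labor demand is L(w) = (36/w)^(2).
At w = 6: L = 36. At w = 18: L = 4.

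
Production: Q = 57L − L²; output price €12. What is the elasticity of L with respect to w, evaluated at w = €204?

From P·MP_L = w with MP_L = 57 − 2L, labor demand is L(w) = (57 − w/12)/2.
dL/dw = −1/(24) = -1/24.
At w = 204, L = 20, so ε = (dL/dw)·(w/L) = (-1/24)·(204/20) = -0.425.

ε = -0.425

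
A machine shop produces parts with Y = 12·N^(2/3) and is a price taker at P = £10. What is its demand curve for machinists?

N(w) = 512000/w³

MP_N = (2/3)·12·N^(-1/3) = 8·N^(-1/3).
Setting P·MP_N = w: 80·N^(-1/3) = w.
Solving for N: N^(-1/3) = w/80, so N = (80/w)^(3).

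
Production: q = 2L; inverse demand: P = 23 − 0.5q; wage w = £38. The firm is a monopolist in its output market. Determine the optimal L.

L* = 2

Marginal revenue from the inverse demand is MR = 23 − q.
The marginal product is MP_L = 2.
A monopolist hires until marginal revenue product equals the wage: MR·MP_L = w.
(23 − 2L)·2 = 38, so L = 2.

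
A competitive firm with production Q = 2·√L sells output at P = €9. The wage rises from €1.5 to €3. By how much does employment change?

From P·MP_L = w with MP_L = L^(-1/2), the labor demand is L(w) = (9/w)^(2).
At w = 1.5: L = 36. At w = 3: L = 9.
ΔL = 9 − 36 = -27.

ΔL = -27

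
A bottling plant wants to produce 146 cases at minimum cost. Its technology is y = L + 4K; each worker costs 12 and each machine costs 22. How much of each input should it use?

L* = 0, K* = 36.5

The inputs are perfect substitutes, so the firm uses whichever has the lower cost per unit of output.
Cost per unit of output via L is 12; via K it is 5.5. K is cheaper.
Producing y = 146 with K alone: L = 0, K = 36.5.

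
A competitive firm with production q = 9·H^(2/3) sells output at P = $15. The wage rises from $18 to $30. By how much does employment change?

From P·MP_H = w with MP_H = 6·H^(-1/3), the labor demand is H(w) = (90/w)^(3).
At w = 18: H = 125. At w = 30: H = 27.
ΔH = 27 − 125 = -98.

ΔH = -98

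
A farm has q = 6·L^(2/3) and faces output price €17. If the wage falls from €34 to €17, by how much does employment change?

From P·MP_L = w with MP_L = 4·L^(-1/3), the labor demand is L(w) = (68/w)^(3).
At w = 34: L = 8. At w = 17: L = 64.
ΔL = 64 − 8 = 56.

ΔL = 56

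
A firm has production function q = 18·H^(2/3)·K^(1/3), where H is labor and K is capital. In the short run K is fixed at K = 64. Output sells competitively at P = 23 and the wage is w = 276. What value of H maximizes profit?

With K = 64, MP_H = (2/3)·18·H^(-1/3)·64^(1/3) = 48·H^(-1/3).
Profit maximization for a price taker requires P·MP_H = w: 23·48·H^(-1/3) = 276.
So H^(-1/3) = 0.25, which gives H = 64.

H* = 64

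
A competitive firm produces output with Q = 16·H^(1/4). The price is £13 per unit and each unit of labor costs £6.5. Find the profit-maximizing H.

H* = 16

MP_H = (1/4)·16·H^(-3/4) = 4·H^(-3/4).
Profit maximization for a price taker requires P·MP_H = w: 13·4·H^(-3/4) = 6.5.
So H^(-3/4) = 0.125, which gives H = 16.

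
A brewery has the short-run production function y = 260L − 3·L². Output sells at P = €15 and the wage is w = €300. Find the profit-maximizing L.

The marginal product of L is MP_L = 260 − 6L.
A price-taking firm hires until the value of the marginal product equals the wage: P·MP_L = w, so 15·(260 − 6L) = 300.
Then 260 − 6L = 20, giving L = 40.

L* = 40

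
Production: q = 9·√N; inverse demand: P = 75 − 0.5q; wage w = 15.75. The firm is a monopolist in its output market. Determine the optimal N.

N* = 36

Marginal revenue from the inverse demand is MR = 75 − q.
The marginal product is MP_N = 4.5·N^(-1/2).
A monopolist hires until marginal revenue product equals the wage: MR·MP_N = w.
At N, q = 9·√N. Substituting and solving: (75 − 9·√N)·4.5·N^(-1/2) = 15.75 gives N = 36.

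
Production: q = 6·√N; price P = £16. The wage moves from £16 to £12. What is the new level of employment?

N* = 16

From P·MP_N = w with MP_N = 3·N^(-1/2), the labor demand is N(w) = (48/w)^(2).
At w = 16: N = 9. At w = 12: N = 16.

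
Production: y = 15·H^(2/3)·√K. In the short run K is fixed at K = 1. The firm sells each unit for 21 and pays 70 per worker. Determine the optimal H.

With K = 1, MP_H = (2/3)·15·H^(-1/3)·1^(1/2) = 10·H^(-1/3).
Profit maximization for a price taker requires P·MP_H = w: 21·10·H^(-1/3) = 70.
So H^(-1/3) = 1/3, which gives H = 27.

H* = 27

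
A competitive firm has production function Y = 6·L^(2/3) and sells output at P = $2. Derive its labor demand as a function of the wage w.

L(w) = 512/w³

MP_L = (2/3)·6·L^(-1/3) = 4·L^(-1/3).
Setting P·MP_L = w: 8·L^(-1/3) = w.
Solving for L: L^(-1/3) = w/8, so L = (8/w)^(3).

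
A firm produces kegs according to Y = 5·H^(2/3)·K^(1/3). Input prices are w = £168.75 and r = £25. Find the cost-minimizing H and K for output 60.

Cost minimization requires the marginal rate of technical substitution to equal the input-price ratio: MP_H/MP_K = w/r.
Here MP_H/MP_K = (2/3)·(K/H)/(1/3) = 2·(K/H). Setting this equal to 168.75/25 = 6.75 gives K = 3.375H.
Substituting into Y = 60: 5·H^(2/3)·(3.375H)^(1/3) = 60.
Solving, H = 8 and K = 27.

H* = 8, K* = 27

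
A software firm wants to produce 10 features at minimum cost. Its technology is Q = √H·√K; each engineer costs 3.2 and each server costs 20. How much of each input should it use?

H* = 25, K* = 4

Cost minimization requires the marginal rate of technical substitution to equal the input-price ratio: MP_H/MP_K = w/r.
Here MP_H/MP_K = (1/2)·(K/H)/(1/2) = (K/H). Setting this equal to 3.2/20 = 0.16 gives K = 0.16H.
Substituting into Q = 10: H^(1/2)·(0.16H)^(1/2) = 10.
Solving, H = 25 and K = 4.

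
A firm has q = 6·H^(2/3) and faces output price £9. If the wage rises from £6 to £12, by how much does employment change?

ΔH = -189

From P·MP_H = w with MP_H = 4·H^(-1/3), the labor demand is H(w) = (36/w)^(3).
At w = 6: H = 216. At w = 12: H = 27.
ΔH = 27 − 216 = -189.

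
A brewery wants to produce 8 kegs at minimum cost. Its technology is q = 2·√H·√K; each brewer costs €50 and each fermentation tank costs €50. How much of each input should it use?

Cost minimization requires the marginal rate of technical substitution to equal the input-price ratio: MP_H/MP_K = w/r.
Here MP_H/MP_K = (1/2)·(K/H)/(1/2) = (K/H). Setting this equal to 50/50 = 1 gives K = H.
Substituting into q = 8: 2·H^(1/2)·(H)^(1/2) = 8.
Solving, H = 4 and K = 4.

H* = 4, K* = 4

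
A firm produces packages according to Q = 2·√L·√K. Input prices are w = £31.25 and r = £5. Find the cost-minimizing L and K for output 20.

L* = 4, K* = 25

Cost minimization requires the marginal rate of technical substitution to equal the input-price ratio: MP_L/MP_K = w/r.
Here MP_L/MP_K = (1/2)·(K/L)/(1/2) = (K/L). Setting this equal to 31.25/5 = 6.25 gives K = 6.25L.
Substituting into Q = 20: 2·L^(1/2)·(6.25L)^(1/2) = 20.
Solving, L = 4 and K = 25.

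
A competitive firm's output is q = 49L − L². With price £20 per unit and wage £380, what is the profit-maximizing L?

L* = 15

The marginal product of L is MP_L = 49 − 2L.
A price-taking firm hires until the value of the marginal product equals the wage: P·MP_L = w, so 20·(49 − 2L) = 380.
Then 49 − 2L = 19, giving L = 15.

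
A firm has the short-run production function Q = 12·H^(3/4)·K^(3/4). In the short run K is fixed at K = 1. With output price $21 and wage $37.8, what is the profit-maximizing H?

H* = 625

With K = 1, MP_H = (3/4)·12·H^(-1/4)·1^(3/4) = 9·H^(-1/4).
Profit maximization for a price taker requires P·MP_H = w: 21·9·H^(-1/4) = 37.8.
So H^(-1/4) = 0.2, which gives H = 625.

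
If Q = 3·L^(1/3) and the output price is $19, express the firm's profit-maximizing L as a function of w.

L(w) = (19/w)^(3/2)

MP_L = (1/3)·3·L^(-2/3) = L^(-2/3).
Setting P·MP_L = w: 19·L^(-2/3) = w.
Solving for L: L^(-2/3) = w/19, so L = (19/w)^(3/2).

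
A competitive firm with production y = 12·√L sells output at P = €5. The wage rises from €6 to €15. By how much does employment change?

ΔL = -21

From P·MP_L = w with MP_L = 6·L^(-1/2), the labor demand is L(w) = (30/w)^(2).
At w = 6: L = 25. At w = 15: L = 4.
ΔL = 4 − 25 = -21.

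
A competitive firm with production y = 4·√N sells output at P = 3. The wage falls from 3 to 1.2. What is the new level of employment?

From P·MP_N = w with MP_N = 2·N^(-1/2), the labor demand is N(w) = (6/w)^(2).
At w = 3: N = 4. At w = 1.2: N = 25.

N* = 25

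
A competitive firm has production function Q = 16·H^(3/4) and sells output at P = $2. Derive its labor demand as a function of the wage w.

H(w) = 331776/w^(4)

MP_H = (3/4)·16·H^(-1/4) = 12·H^(-1/4).
Setting P·MP_H = w: 24·H^(-1/4) = w.
Solving for H: H^(-1/4) = w/24, so H = (24/w)^(4).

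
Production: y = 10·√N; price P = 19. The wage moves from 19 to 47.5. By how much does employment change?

From P·MP_N = w with MP_N = 5·N^(-1/2), the labor demand is N(w) = (95/w)^(2).
At w = 19: N = 25. At w = 47.5: N = 4.
ΔN = 4 − 25 = -21.

ΔN = -21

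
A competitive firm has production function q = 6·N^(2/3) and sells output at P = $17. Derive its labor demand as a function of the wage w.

N(w) = 314432/w³

MP_N = (2/3)·6·N^(-1/3) = 4·N^(-1/3).
Setting P·MP_N = w: 68·N^(-1/3) = w.
Solving for N: N^(-1/3) = w/68, so N = (68/w)^(3).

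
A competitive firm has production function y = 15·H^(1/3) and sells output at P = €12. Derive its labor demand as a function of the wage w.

MP_H = (1/3)·15·H^(-2/3) = 5·H^(-2/3).
Setting P·MP_H = w: 60·H^(-2/3) = w.
Solving for H: H^(-2/3) = w/60, so H = (60/w)^(3/2).

H(w) = (60/w)^(3/2)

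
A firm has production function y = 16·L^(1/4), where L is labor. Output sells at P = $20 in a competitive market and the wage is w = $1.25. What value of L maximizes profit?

MP_L = (1/4)·16·L^(-3/4) = 4·L^(-3/4).
Profit maximization for a price taker requires P·MP_L = w: 20·4·L^(-3/4) = 1.25.
So L^(-3/4) = 0.015625, which gives L = 256.

L* = 256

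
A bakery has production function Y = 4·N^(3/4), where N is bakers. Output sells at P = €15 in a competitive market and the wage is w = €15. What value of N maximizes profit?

MP_N = (3/4)·4·N^(-1/4) = 3·N^(-1/4).
Profit maximization for a price taker requires P·MP_N = w: 15·3·N^(-1/4) = 15.
So N^(-1/4) = 1/3, which gives N = 81.

N* = 81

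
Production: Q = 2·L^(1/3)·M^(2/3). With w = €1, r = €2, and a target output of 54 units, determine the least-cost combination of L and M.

Cost minimization requires the marginal rate of technical substitution to equal the input-price ratio: MP_L/MP_M = w/r.
Here MP_L/MP_M = (1/3)·(M/L)/(2/3) = 0.5·(M/L). Setting this equal to 1/2 = 0.5 gives M = L.
Substituting into Q = 54: 2·L^(1/3)·(L)^(2/3) = 54.
Solving, L = 27 and M = 27.

L* = 27, M* = 27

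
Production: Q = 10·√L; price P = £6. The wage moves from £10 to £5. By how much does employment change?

From P·MP_L = w with MP_L = 5·L^(-1/2), the labor demand is L(w) = (30/w)^(2).
At w = 10: L = 9. At w = 5: L = 36.
ΔL = 36 − 9 = 27.

ΔL = 27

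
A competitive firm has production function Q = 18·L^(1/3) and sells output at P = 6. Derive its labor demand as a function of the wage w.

L(w) = (36/w)^(3/2)

MP_L = (1/3)·18·L^(-2/3) = 6·L^(-2/3).
Setting P·MP_L = w: 36·L^(-2/3) = w.
Solving for L: L^(-2/3) = w/36, so L = (36/w)^(3/2).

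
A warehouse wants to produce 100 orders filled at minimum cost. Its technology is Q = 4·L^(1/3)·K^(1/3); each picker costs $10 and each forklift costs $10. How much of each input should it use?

Cost minimization requires the marginal rate of technical substitution to equal the input-price ratio: MP_L/MP_K = w/r.
Here MP_L/MP_K = (1/3)·(K/L)/(1/3) = (K/L). Setting this equal to 10/10 = 1 gives K = L.
Substituting into Q = 100: 4·L^(1/3)·(L)^(1/3) = 100.
Solving, L = 125 and K = 125.

L* = 125, K* = 125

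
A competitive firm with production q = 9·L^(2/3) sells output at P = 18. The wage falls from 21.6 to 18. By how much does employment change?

ΔL = 91

From P·MP_L = w with MP_L = 6·L^(-1/3), the labor demand is L(w) = (108/w)^(3).
At w = 21.6: L = 125. At w = 18: L = 216.
ΔL = 216 − 125 = 91.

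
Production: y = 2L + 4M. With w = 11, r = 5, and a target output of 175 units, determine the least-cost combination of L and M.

The inputs are perfect substitutes, so the firm uses whichever has the lower cost per unit of output.
Cost per unit of output via L is w/2 = 5.5; via M it is r/4 = 1.25. M is cheaper.
Producing y = 175 with M alone: L = 0, M = 43.75.

L* = 0, M* = 43.75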